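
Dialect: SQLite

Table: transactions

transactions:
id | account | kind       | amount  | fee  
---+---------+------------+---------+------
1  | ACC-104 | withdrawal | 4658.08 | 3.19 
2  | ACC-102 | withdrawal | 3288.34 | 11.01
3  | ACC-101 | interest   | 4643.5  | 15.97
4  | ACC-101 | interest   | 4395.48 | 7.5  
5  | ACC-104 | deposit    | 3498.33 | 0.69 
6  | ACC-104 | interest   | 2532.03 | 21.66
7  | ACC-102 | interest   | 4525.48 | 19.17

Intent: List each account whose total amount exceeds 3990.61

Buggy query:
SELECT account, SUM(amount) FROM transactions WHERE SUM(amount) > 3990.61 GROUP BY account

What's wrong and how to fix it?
Bug: SUM(amount) is an aggregate, but WHERE filters rows before aggregation

Fix: Move the aggregate condition to a HAVING clause

Corrected query:
SELECT account, SUM(amount) FROM transactions GROUP BY account HAVING SUM(amount) > 3990.61

Result:
account | SUM(amount)
--------+------------
ACC-101 | 9038.98    
ACC-102 | 7813.82    
ACC-104 | 10688.44   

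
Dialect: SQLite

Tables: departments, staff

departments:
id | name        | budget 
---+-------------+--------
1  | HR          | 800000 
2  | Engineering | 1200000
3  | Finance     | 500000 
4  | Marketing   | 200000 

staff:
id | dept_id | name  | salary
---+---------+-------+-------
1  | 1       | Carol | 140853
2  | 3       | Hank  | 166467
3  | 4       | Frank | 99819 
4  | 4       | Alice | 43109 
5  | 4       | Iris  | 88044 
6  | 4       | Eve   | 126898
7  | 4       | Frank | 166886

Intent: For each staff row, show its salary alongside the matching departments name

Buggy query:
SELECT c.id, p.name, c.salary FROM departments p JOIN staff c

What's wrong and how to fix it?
Bug: JOIN with no ON clause produces a cartesian product; every staff row pairs with every departments row

Fix: Add ON c.dept_id = p.id to the JOIN

Corrected query:
SELECT c.id, p.name, c.salary FROM departments p JOIN staff c ON c.dept_id = p.id

Result:
id | name      | salary
---+-----------+-------
1  | HR        | 140853
2  | Finance   | 166467
3  | Marketing | 99819 
4  | Marketing | 43109 
5  | Marketing | 88044 
6  | Marketing | 126898
7  | Marketing | 166886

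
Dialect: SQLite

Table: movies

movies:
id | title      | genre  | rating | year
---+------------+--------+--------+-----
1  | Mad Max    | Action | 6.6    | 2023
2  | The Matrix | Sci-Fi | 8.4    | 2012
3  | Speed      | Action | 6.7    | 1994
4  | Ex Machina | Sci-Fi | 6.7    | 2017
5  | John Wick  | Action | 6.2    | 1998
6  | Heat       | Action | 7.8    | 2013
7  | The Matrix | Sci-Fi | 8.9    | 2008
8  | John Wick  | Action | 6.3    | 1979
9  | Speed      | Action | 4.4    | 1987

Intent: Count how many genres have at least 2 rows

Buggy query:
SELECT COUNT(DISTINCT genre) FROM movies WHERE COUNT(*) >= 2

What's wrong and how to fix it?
Bug: COUNT(*) cannot appear in WHERE; the per-group count doesn't exist yet

Fix: Use a subquery that GROUPs and filters with HAVING, then count its rows

Corrected query:
SELECT COUNT(*) FROM (SELECT genre FROM movies GROUP BY genre HAVING COUNT(*) >= 2)

Result:
COUNT(*)
--------
2       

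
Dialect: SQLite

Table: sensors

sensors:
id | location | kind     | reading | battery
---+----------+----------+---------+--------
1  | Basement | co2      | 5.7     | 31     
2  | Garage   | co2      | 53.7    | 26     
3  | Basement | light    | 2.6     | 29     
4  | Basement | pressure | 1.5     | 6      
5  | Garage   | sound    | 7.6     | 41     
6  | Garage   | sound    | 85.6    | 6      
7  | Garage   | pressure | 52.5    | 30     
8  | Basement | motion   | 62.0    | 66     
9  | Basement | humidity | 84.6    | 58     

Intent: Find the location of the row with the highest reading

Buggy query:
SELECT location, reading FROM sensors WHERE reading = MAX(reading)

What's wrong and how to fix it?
Bug: MAX(reading) is an aggregate and cannot be used directly in WHERE

Fix: Wrap MAX in a scalar subquery so WHERE compares against a single value

Corrected query:
SELECT location, reading FROM sensors WHERE reading = (SELECT MAX(reading) FROM sensors)

Result:
location | reading
---------+--------
Garage   | 85.6   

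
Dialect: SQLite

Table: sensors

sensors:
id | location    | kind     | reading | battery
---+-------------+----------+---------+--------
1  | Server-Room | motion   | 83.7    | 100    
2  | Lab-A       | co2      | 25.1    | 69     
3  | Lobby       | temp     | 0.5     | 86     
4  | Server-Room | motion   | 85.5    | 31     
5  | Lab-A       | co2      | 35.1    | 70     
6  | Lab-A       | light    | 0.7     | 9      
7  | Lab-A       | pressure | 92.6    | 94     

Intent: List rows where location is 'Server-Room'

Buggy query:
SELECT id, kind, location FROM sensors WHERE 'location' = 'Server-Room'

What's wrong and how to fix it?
Bug: Single quotes denote string literals in SQL; the column name is being compared as a constant string

Fix: Reference the column as location without single quotes

Corrected query:
SELECT id, kind, location FROM sensors WHERE location = 'Server-Room'

Result:
id | kind   | location   
---+--------+------------
1  | motion | Server-Room
4  | motion | Server-Room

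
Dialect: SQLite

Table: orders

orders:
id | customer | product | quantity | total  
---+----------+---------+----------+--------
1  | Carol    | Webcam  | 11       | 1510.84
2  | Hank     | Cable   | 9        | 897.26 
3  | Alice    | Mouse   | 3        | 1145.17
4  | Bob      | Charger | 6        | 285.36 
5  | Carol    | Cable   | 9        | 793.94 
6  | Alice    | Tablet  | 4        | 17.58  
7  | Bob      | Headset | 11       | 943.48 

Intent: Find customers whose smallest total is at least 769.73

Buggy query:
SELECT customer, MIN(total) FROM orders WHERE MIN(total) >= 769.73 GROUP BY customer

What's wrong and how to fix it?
Bug: Aggregates like MIN are computed per group after WHERE runs

Fix: Use HAVING for the per-group MIN condition

Corrected query:
SELECT customer, MIN(total) FROM orders GROUP BY customer HAVING MIN(total) >= 769.73

Result:
customer | MIN(total)
---------+-----------
Carol    | 793.94    
Hank     | 897.26    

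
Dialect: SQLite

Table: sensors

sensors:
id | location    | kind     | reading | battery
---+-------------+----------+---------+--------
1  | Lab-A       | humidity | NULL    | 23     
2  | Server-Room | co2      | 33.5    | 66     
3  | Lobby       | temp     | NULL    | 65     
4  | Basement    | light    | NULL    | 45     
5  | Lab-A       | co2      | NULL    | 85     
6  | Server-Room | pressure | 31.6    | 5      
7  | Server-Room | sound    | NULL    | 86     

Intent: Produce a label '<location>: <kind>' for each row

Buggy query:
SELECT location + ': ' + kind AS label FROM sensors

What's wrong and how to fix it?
Bug: '+' is numeric addition; on text columns SQLite converts them to 0 instead of concatenating

Fix: Replace + with || to concatenate text

Corrected query:
SELECT location || ': ' || kind AS label FROM sensors

Result:
label                
---------------------
Lab-A: humidity      
Server-Room: co2     
Lobby: temp          
Basement: light      
Lab-A: co2           
Server-Room: pressure
Server-Room: sound   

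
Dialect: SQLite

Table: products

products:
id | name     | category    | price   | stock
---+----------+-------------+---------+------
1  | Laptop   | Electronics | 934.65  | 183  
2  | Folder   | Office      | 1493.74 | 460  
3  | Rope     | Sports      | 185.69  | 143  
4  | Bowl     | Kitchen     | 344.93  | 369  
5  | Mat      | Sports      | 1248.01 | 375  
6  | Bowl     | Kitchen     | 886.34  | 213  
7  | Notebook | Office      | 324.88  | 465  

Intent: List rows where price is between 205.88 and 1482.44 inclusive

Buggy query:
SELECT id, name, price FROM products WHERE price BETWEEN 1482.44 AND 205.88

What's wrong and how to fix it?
Bug: The bounds are reversed; BETWEEN a AND b requires a <= b to match anything

Fix: Write BETWEEN 205.88 AND 1482.44

Corrected query:
SELECT id, name, price FROM products WHERE price BETWEEN 205.88 AND 1482.44

Result:
id | name     | price  
---+----------+--------
1  | Laptop   | 934.65 
4  | Bowl     | 344.93 
5  | Mat      | 1248.01
6  | Bowl     | 886.34 
7  | Notebook | 324.88 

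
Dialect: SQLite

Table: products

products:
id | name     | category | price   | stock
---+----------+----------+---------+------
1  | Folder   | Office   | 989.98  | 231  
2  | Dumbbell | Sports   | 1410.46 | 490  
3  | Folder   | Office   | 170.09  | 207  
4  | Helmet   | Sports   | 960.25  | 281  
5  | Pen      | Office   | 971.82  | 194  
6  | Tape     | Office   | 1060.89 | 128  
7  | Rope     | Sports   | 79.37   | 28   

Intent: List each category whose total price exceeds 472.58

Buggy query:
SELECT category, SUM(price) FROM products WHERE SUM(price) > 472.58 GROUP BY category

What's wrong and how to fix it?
Bug: Aggregate functions cannot appear in a WHERE clause

Fix: Move the aggregate condition to a HAVING clause

Corrected query:
SELECT category, SUM(price) FROM products GROUP BY category HAVING SUM(price) > 472.58

Result:
category | SUM(price)
---------+-----------
Office   | 3192.78   
Sports   | 2450.08   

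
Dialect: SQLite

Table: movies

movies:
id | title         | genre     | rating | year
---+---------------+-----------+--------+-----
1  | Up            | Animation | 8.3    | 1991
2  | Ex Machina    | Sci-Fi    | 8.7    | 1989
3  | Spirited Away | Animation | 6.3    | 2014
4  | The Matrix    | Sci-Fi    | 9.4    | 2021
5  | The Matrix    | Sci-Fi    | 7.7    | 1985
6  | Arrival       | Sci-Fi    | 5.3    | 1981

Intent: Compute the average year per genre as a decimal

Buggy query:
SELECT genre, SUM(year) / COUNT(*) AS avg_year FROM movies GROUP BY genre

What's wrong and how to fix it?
Bug: SUM(year) and COUNT(*) are both integers; the division truncates the fractional part

Fix: Cast one side to REAL so the division keeps the fractional part

Corrected query:
SELECT genre, SUM(year) * 1.0 / COUNT(*) AS avg_year FROM movies GROUP BY genre

Result:
genre     | avg_year
----------+---------
Animation | 2002.5  
Sci-Fi    | 1994    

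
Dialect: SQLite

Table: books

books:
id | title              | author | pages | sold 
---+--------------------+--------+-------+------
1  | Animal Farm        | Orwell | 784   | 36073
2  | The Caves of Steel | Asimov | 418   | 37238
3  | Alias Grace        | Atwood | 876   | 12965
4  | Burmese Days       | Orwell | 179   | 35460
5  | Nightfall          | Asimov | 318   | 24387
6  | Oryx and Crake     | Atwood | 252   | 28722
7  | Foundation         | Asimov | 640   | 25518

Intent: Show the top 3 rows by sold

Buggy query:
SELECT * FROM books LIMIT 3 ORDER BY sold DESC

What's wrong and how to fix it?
Bug: LIMIT must come after ORDER BY

Fix: Sort with ORDER BY, then apply LIMIT

Corrected query:
SELECT * FROM books ORDER BY sold DESC LIMIT 3

Result:
id | title              | author | pages | sold 
---+--------------------+--------+-------+------
2  | The Caves of Steel | Asimov | 418   | 37238
1  | Animal Farm        | Orwell | 784   | 36073
4  | Burmese Days       | Orwell | 179   | 35460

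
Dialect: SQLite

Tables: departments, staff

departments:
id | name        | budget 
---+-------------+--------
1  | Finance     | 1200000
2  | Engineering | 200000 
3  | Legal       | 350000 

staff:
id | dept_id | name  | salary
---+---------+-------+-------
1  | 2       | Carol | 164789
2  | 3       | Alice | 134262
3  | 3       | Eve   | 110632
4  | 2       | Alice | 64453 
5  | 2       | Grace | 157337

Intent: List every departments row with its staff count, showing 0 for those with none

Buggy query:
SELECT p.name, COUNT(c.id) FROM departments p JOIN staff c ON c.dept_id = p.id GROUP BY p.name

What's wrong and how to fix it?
Bug: INNER JOIN drops departments rows that have no matching staff rows

Fix: Switch to LEFT JOIN to retain unmatched parent rows

Corrected query:
SELECT p.name, COUNT(c.id) FROM departments p LEFT JOIN staff c ON c.dept_id = p.id GROUP BY p.name

Result:
name        | COUNT(c.id)
------------+------------
Engineering | 3          
Finance     | 0          
Legal       | 2          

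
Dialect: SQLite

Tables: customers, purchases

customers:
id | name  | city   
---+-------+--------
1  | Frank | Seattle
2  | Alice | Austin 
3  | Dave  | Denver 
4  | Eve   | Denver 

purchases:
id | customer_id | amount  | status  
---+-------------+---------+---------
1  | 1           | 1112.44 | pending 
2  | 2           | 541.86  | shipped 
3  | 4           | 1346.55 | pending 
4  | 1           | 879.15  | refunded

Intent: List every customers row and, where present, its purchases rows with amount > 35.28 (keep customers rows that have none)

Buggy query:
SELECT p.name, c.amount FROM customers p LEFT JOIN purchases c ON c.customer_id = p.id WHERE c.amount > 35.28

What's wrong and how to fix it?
Bug: A WHERE condition on the right-hand table after LEFT JOIN drops unmatched parents

Fix: Put 'c.amount > 35.28' in the JOIN's ON clause instead of WHERE

Corrected query:
SELECT p.name, c.amount FROM customers p LEFT JOIN purchases c ON c.customer_id = p.id AND c.amount > 35.28

Result:
name  | amount 
------+--------
Frank | 879.15 
Frank | 1112.44
Alice | 541.86 
Dave  | NULL   
Eve   | 1346.55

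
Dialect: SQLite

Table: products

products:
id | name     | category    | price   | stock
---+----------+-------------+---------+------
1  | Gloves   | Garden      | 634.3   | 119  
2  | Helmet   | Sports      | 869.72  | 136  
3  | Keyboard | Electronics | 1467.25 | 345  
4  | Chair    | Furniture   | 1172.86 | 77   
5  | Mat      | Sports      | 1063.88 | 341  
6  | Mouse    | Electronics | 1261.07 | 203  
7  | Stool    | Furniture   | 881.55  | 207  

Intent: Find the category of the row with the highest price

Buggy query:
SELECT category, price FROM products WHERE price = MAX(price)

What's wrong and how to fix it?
Bug: MAX(price) is an aggregate and cannot be used directly in WHERE

Fix: Wrap MAX in a scalar subquery so WHERE compares against a single value

Corrected query:
SELECT category, price FROM products WHERE price = (SELECT MAX(price) FROM products)

Result:
category    | price  
------------+--------
Electronics | 1467.25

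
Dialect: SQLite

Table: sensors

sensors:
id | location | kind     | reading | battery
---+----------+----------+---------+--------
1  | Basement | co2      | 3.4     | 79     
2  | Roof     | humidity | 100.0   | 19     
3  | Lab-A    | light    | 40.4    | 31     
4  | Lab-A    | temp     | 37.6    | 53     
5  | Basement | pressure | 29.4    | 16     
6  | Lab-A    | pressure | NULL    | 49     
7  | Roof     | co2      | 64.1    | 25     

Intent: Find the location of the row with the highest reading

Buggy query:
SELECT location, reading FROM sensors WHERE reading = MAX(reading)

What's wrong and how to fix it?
Bug: MAX(reading) is an aggregate and cannot be used directly in WHERE

Fix: Use a subquery: WHERE reading = (SELECT MAX(reading) FROM sensors)

Corrected query:
SELECT location, reading FROM sensors WHERE reading = (SELECT MAX(reading) FROM sensors)

Result:
location | reading
---------+--------
Roof     | 100    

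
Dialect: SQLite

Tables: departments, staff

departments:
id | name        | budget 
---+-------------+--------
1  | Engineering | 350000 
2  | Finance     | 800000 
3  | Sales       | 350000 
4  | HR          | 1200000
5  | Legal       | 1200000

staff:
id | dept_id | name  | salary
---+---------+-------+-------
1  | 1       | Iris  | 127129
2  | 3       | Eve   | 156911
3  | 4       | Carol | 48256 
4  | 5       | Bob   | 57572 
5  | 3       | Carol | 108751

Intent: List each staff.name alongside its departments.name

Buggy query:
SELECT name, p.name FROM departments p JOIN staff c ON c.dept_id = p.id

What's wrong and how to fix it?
Bug: Both tables have a 'name' column; the unqualified reference is ambiguous

Fix: Prefix ambiguous columns with the table alias

Corrected query:
SELECT c.name, p.name FROM departments p JOIN staff c ON c.dept_id = p.id

Result:
name  | name       
------+------------
Iris  | Engineering
Eve   | Sales      
Carol | HR         
Bob   | Legal      
Carol | Sales      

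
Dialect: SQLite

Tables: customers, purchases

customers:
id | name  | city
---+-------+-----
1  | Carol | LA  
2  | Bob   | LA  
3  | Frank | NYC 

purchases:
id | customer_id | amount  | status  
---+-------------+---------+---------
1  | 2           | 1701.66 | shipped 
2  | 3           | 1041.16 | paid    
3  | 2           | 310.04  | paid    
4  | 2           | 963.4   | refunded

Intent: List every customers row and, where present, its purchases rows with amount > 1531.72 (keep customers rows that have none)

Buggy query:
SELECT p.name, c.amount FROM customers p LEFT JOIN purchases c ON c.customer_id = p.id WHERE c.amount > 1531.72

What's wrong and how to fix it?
Bug: A WHERE condition on the right-hand table after LEFT JOIN drops unmatched parents

Fix: Move the right-table condition into the ON clause so unmatched parents are kept

Corrected query:
SELECT p.name, c.amount FROM customers p LEFT JOIN purchases c ON c.customer_id = p.id AND c.amount > 1531.72

Result:
name  | amount 
------+--------
Carol | NULL   
Bob   | 1701.66
Frank | NULL   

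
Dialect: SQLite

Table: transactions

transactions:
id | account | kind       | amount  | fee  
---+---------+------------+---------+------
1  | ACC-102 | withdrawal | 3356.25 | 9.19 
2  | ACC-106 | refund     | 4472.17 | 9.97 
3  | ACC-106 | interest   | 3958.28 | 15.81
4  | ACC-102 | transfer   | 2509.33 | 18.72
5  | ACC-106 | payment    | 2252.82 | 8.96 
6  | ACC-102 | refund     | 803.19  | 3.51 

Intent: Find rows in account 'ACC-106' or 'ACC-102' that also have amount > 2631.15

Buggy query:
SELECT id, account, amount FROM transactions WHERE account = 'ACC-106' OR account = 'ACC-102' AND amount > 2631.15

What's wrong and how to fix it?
Bug: AND binds tighter than OR, so this parses as account = 'ACC-106' OR (account = 'ACC-102' AND amount > 2631.15)

Fix: Group the OR with parentheses (or use IN), then AND the threshold

Corrected query:
SELECT id, account, amount FROM transactions WHERE (account = 'ACC-106' OR account = 'ACC-102') AND amount > 2631.15

Result:
id | account | amount 
---+---------+--------
1  | ACC-102 | 3356.25
2  | ACC-106 | 4472.17
3  | ACC-106 | 3958.28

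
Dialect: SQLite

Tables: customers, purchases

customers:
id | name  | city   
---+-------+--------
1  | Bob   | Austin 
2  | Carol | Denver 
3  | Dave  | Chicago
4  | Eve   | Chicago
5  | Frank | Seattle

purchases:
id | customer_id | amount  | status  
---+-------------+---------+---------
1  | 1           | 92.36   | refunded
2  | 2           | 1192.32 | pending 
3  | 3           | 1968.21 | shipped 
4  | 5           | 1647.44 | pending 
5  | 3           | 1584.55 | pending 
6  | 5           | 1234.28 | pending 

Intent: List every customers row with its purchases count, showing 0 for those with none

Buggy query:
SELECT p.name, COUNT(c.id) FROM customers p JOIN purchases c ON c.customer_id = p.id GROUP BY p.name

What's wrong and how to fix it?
Bug: INNER JOIN drops customers rows that have no matching purchases rows

Fix: Use LEFT JOIN so parents without children still appear (COUNT(c.id) gives 0)

Corrected query:
SELECT p.name, COUNT(c.id) FROM customers p LEFT JOIN purchases c ON c.customer_id = p.id GROUP BY p.name

Result:
name  | COUNT(c.id)
------+------------
Bob   | 1          
Carol | 1          
Dave  | 2          
Eve   | 0          
Frank | 2          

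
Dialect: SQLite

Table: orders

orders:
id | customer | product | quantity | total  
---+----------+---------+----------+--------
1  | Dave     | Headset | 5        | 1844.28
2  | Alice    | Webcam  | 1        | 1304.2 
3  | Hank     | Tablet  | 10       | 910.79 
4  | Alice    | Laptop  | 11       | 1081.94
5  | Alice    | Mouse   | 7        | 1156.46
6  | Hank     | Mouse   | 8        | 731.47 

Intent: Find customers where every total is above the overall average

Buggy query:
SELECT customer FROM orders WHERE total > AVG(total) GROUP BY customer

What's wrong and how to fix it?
Bug: WHERE evaluates per row before aggregation, so AVG() is unavailable

Fix: Compute the overall average in a scalar subquery and compare each group's MIN against it in HAVING

Corrected query:
SELECT customer FROM orders GROUP BY customer HAVING MIN(total) > (SELECT AVG(total) FROM orders)

Result:
customer
--------
Dave    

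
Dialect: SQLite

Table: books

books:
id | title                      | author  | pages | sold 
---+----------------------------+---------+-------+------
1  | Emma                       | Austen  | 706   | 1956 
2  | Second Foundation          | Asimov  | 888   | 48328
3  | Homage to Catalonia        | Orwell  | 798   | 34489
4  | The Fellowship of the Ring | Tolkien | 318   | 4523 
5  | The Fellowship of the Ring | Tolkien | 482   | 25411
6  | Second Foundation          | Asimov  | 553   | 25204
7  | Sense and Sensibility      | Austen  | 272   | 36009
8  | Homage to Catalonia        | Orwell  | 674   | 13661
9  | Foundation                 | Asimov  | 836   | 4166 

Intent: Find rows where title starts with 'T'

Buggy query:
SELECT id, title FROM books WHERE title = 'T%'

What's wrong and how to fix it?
Bug: '=' compares the literal string including the % character; pattern matching needs LIKE

Fix: Replace '=' with LIKE so 'T%' is treated as a pattern

Corrected query:
SELECT id, title FROM books WHERE title LIKE 'T%'

Result:
id | title                     
---+---------------------------
4  | The Fellowship of the Ring
5  | The Fellowship of the Ring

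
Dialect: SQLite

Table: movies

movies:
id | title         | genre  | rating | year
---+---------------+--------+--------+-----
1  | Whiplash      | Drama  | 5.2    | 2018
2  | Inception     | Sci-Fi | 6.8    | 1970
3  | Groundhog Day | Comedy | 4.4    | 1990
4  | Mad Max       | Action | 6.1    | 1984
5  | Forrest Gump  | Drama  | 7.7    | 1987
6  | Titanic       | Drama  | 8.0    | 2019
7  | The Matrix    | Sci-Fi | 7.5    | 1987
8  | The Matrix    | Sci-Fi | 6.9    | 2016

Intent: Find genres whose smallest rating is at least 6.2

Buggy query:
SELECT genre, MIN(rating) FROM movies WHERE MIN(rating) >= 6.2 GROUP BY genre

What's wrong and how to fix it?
Bug: MIN() in WHERE is a misuse of aggregate

Fix: Replace WHERE with HAVING after the GROUP BY

Corrected query:
SELECT genre, MIN(rating) FROM movies GROUP BY genre HAVING MIN(rating) >= 6.2

Result:
genre  | MIN(rating)
-------+------------
Sci-Fi | 6.8        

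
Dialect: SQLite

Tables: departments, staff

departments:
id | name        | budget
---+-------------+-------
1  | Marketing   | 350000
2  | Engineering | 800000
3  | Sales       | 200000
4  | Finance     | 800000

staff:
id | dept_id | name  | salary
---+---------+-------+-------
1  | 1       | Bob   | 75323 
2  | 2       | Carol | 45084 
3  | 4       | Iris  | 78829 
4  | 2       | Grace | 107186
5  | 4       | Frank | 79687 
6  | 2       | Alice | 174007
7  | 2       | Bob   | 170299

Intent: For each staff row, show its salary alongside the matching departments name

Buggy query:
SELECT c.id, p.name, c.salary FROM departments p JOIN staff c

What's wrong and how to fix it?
Bug: Missing join condition: each staff row is matched to all departments rows instead of just its own

Fix: Add ON c.dept_id = p.id to the JOIN

Corrected query:
SELECT c.id, p.name, c.salary FROM departments p JOIN staff c ON c.dept_id = p.id

Result:
id | name        | salary
---+-------------+-------
1  | Marketing   | 75323 
2  | Engineering | 45084 
3  | Finance     | 78829 
4  | Engineering | 107186
5  | Finance     | 79687 
6  | Engineering | 174007
7  | Engineering | 170299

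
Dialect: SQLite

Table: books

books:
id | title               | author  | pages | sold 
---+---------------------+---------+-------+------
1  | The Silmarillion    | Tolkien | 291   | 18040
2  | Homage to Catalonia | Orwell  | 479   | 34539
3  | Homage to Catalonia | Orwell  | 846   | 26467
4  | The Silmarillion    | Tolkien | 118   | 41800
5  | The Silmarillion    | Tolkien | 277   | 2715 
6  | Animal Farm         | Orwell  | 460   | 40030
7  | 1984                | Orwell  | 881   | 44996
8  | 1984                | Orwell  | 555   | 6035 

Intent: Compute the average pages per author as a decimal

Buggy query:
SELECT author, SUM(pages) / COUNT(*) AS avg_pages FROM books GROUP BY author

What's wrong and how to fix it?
Bug: SUM(pages) and COUNT(*) are both integers; the division truncates the fractional part

Fix: Multiply by 1.0 (or CAST to REAL) to force floating-point division

Corrected query:
SELECT author, SUM(pages) * 1.0 / COUNT(*) AS avg_pages FROM books GROUP BY author

Result:
author  | avg_pages 
--------+-----------
Orwell  | 644.2     
Tolkien | 228.666667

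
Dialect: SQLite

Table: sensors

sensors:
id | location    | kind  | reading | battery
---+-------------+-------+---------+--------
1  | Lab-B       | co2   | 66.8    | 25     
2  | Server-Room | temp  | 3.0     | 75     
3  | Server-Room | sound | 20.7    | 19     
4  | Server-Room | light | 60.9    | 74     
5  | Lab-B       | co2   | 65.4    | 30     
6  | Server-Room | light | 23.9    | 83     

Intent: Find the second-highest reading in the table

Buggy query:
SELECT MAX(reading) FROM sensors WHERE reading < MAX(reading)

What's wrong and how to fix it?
Bug: MAX(reading) on the right of the comparison is an aggregate-in-WHERE error

Fix: Compute the overall MAX in a subquery, then take MAX of rows below it

Corrected query:
SELECT MAX(reading) FROM sensors WHERE reading < (SELECT MAX(reading) FROM sensors)

Result:
MAX(reading)
------------
65.4        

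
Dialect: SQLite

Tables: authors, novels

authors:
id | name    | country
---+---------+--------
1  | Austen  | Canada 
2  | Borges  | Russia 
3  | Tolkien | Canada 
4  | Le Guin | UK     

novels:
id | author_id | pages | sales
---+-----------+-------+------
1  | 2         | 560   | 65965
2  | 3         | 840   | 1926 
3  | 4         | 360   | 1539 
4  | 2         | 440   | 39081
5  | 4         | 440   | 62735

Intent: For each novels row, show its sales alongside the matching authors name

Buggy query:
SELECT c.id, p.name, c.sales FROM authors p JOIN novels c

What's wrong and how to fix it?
Bug: Missing join condition: each novels row is matched to all authors rows instead of just its own

Fix: Specify the join condition linking the foreign key to the parent id

Corrected query:
SELECT c.id, p.name, c.sales FROM authors p JOIN novels c ON c.author_id = p.id

Result:
id | name    | sales
---+---------+------
1  | Borges  | 65965
2  | Tolkien | 1926 
3  | Le Guin | 1539 
4  | Borges  | 39081
5  | Le Guin | 62735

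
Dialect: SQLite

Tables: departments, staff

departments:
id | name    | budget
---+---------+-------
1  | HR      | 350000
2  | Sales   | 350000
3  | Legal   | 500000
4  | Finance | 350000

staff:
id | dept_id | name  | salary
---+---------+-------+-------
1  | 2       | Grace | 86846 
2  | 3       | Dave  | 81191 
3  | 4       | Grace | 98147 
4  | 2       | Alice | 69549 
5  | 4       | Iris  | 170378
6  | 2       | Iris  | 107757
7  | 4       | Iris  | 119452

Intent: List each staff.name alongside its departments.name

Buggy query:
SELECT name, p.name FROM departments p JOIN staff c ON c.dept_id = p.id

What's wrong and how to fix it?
Bug: Both tables have a 'name' column; the unqualified reference is ambiguous

Fix: Qualify the column with its table alias (c.name)

Corrected query:
SELECT c.name, p.name FROM departments p JOIN staff c ON c.dept_id = p.id

Result:
name  | name   
------+--------
Grace | Sales  
Dave  | Legal  
Grace | Finance
Alice | Sales  
Iris  | Finance
Iris  | Sales  
Iris  | Finance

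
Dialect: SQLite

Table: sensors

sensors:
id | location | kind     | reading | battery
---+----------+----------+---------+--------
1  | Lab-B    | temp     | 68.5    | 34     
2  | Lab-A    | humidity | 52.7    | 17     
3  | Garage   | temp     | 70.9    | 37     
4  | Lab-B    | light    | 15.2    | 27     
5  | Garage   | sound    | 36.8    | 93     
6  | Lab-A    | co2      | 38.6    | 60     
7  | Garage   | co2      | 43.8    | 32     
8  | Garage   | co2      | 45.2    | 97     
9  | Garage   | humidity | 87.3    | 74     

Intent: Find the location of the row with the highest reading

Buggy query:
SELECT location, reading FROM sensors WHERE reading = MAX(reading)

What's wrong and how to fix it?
Bug: MAX(reading) is an aggregate and cannot be used directly in WHERE

Fix: Wrap MAX in a scalar subquery so WHERE compares against a single value

Corrected query:
SELECT location, reading FROM sensors WHERE reading = (SELECT MAX(reading) FROM sensors)

Result:
location | reading
---------+--------
Garage   | 87.3   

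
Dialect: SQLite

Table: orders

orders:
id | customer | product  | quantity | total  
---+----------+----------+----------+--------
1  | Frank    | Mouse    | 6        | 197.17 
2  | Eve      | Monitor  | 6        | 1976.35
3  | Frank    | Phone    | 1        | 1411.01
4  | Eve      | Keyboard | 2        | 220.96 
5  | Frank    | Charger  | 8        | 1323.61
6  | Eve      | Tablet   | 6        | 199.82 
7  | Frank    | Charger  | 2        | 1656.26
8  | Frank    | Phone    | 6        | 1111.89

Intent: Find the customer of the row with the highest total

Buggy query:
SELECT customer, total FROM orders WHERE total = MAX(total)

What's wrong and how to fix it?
Bug: WHERE is evaluated per row; an aggregate over the whole table isn't defined there

Fix: Wrap MAX in a scalar subquery so WHERE compares against a single value

Corrected query:
SELECT customer, total FROM orders WHERE total = (SELECT MAX(total) FROM orders)

Result:
customer | total  
---------+--------
Eve      | 1976.35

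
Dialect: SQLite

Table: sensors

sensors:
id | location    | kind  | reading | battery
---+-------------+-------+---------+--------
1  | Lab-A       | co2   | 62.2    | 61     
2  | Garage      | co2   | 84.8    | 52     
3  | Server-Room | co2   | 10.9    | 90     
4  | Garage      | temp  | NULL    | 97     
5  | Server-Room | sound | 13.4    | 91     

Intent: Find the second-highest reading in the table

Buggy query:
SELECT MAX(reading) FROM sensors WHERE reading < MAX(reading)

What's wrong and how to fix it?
Bug: The inner MAX is an aggregate inside WHERE, which is not allowed

Fix: Put the inner MAX in a scalar subquery

Corrected query:
SELECT MAX(reading) FROM sensors WHERE reading < (SELECT MAX(reading) FROM sensors)

Result:
MAX(reading)
------------
62.2        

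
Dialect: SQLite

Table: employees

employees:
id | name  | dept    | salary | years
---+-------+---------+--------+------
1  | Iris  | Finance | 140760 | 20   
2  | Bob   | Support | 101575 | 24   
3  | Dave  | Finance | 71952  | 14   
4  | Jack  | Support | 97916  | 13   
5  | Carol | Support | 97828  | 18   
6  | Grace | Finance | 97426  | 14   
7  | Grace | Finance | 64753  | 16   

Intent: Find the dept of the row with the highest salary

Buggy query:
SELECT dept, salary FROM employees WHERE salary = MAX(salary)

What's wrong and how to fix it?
Bug: MAX(salary) is an aggregate and cannot be used directly in WHERE

Fix: Wrap MAX in a scalar subquery so WHERE compares against a single value

Corrected query:
SELECT dept, salary FROM employees WHERE salary = (SELECT MAX(salary) FROM employees)

Result:
dept    | salary
--------+-------
Finance | 140760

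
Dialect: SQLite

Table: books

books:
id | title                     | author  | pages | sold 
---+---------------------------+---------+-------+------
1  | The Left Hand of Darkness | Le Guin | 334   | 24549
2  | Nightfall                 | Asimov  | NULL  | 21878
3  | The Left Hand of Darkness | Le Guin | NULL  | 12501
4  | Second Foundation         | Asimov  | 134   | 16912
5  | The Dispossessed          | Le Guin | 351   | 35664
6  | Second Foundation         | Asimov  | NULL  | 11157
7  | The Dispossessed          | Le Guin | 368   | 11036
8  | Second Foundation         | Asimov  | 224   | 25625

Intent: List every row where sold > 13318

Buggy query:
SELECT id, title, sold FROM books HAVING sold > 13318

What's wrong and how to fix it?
Bug: This is a non-aggregate query (no GROUP BY, no aggregates), so in SQLite the HAVING clause is invalid here; a row-level condition belongs in WHERE

Fix: Replace HAVING with WHERE since the condition applies to individual rows

Corrected query:
SELECT id, title, sold FROM books WHERE sold > 13318

Result:
id | title                     | sold 
---+---------------------------+------
1  | The Left Hand of Darkness | 24549
2  | Nightfall                 | 21878
4  | Second Foundation         | 16912
5  | The Dispossessed          | 35664
8  | Second Foundation         | 25625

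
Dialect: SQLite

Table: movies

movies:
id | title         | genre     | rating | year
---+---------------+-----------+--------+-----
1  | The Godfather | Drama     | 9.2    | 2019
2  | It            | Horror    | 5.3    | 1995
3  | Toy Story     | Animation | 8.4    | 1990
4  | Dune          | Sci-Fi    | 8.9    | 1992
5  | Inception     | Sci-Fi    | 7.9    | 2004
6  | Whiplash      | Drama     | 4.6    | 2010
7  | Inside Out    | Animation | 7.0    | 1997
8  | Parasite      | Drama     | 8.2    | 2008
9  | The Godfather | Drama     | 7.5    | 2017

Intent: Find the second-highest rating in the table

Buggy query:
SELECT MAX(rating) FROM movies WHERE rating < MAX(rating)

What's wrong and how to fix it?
Bug: MAX(rating) on the right of the comparison is an aggregate-in-WHERE error

Fix: Put the inner MAX in a scalar subquery

Corrected query:
SELECT MAX(rating) FROM movies WHERE rating < (SELECT MAX(rating) FROM movies)

Result:
MAX(rating)
-----------
8.9        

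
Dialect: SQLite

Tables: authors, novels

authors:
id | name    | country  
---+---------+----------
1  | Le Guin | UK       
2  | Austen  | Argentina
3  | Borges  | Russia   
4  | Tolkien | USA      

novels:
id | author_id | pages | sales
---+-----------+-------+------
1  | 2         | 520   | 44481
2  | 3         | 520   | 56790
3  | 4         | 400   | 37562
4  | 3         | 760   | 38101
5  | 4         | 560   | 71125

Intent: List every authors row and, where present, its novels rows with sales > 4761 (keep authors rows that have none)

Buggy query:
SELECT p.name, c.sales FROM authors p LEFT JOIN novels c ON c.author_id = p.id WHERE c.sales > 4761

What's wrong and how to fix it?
Bug: A WHERE condition on the right-hand table after LEFT JOIN drops unmatched parents

Fix: Move the right-table condition into the ON clause so unmatched parents are kept

Corrected query:
SELECT p.name, c.sales FROM authors p LEFT JOIN novels c ON c.author_id = p.id AND c.sales > 4761

Result:
name    | sales
--------+------
Le Guin | NULL 
Austen  | 44481
Borges  | 38101
Borges  | 56790
Tolkien | 37562
Tolkien | 71125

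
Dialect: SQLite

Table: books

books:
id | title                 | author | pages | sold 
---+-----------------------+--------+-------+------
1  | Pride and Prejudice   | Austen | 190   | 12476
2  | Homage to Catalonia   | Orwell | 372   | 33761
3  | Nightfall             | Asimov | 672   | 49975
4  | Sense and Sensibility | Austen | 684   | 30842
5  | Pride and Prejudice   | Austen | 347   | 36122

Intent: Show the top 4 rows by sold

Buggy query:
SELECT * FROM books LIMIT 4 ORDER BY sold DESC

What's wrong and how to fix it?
Bug: ORDER BY cannot follow LIMIT; LIMIT is the final clause

Fix: Swap the clauses: ORDER BY first, then LIMIT

Corrected query:
SELECT * FROM books ORDER BY sold DESC LIMIT 4

Result:
id | title                 | author | pages | sold 
---+-----------------------+--------+-------+------
3  | Nightfall             | Asimov | 672   | 49975
5  | Pride and Prejudice   | Austen | 347   | 36122
2  | Homage to Catalonia   | Orwell | 372   | 33761
4  | Sense and Sensibility | Austen | 684   | 30842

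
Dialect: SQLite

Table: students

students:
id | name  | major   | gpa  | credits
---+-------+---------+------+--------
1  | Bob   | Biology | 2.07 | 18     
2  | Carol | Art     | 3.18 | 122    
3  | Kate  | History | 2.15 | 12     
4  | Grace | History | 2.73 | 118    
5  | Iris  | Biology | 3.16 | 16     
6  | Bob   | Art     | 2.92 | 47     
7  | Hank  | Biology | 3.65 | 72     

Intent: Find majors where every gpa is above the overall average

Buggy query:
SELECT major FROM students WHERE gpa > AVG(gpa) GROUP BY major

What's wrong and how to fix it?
Bug: WHERE evaluates per row before aggregation, so AVG() is unavailable

Fix: Compute the overall average in a scalar subquery and compare each group's MIN against it in HAVING

Corrected query:
SELECT major FROM students GROUP BY major HAVING MIN(gpa) > (SELECT AVG(gpa) FROM students)

Result:
major
-----
Art  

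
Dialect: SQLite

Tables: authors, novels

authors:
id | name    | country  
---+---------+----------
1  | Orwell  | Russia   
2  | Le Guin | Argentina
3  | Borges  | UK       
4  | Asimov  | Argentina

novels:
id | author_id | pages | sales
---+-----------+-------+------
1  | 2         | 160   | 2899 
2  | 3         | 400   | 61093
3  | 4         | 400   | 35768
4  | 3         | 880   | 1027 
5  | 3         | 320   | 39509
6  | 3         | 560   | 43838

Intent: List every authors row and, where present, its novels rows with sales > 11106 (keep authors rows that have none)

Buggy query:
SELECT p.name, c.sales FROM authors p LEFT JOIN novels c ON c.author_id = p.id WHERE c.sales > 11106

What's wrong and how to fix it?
Bug: A WHERE condition on the right-hand table after LEFT JOIN drops unmatched parents

Fix: Move the right-table condition into the ON clause so unmatched parents are kept

Corrected query:
SELECT p.name, c.sales FROM authors p LEFT JOIN novels c ON c.author_id = p.id AND c.sales > 11106

Result:
name    | sales
--------+------
Orwell  | NULL 
Le Guin | NULL 
Borges  | 39509
Borges  | 43838
Borges  | 61093
Asimov  | 35768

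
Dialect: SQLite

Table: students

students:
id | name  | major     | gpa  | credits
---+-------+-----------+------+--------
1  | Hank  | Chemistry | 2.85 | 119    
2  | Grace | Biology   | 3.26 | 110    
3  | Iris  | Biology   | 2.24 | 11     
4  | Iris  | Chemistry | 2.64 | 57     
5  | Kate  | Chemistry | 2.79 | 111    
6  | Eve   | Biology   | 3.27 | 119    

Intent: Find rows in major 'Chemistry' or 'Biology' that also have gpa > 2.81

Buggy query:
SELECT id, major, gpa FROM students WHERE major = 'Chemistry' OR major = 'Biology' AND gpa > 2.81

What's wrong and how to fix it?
Bug: AND binds tighter than OR, so this parses as major = 'Chemistry' OR (major = 'Biology' AND gpa > 2.81)

Fix: Add parentheses around the OR so the AND applies to both alternatives

Corrected query:
SELECT id, major, gpa FROM students WHERE (major = 'Chemistry' OR major = 'Biology') AND gpa > 2.81

Result:
id | major     | gpa 
---+-----------+-----
1  | Chemistry | 2.85
2  | Biology   | 3.26
6  | Biology   | 3.27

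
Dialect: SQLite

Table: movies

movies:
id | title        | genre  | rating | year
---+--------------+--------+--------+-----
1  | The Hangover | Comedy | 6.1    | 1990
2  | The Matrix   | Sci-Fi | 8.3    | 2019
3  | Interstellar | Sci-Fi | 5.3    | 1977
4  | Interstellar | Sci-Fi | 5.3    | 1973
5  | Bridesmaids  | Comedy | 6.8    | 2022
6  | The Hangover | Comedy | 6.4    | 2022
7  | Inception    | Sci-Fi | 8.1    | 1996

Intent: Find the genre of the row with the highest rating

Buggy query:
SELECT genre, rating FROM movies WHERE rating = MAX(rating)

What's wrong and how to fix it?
Bug: MAX(rating) is an aggregate and cannot be used directly in WHERE

Fix: Wrap MAX in a scalar subquery so WHERE compares against a single value

Corrected query:
SELECT genre, rating FROM movies WHERE rating = (SELECT MAX(rating) FROM movies)

Result:
genre  | rating
-------+-------
Sci-Fi | 8.3   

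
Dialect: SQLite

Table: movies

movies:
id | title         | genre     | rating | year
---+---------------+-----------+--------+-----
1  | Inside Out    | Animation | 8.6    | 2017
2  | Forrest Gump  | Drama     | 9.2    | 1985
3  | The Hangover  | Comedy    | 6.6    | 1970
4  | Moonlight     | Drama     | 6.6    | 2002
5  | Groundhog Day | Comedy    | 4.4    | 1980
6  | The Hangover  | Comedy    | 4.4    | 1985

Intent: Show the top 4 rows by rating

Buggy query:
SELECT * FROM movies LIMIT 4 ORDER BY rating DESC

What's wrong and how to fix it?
Bug: ORDER BY cannot follow LIMIT; LIMIT is the final clause

Fix: Swap the clauses: ORDER BY first, then LIMIT

Corrected query:
SELECT * FROM movies ORDER BY rating DESC LIMIT 4

Result:
id | title        | genre     | rating | year
---+--------------+-----------+--------+-----
2  | Forrest Gump | Drama     | 9.2    | 1985
1  | Inside Out   | Animation | 8.6    | 2017
3  | The Hangover | Comedy    | 6.6    | 1970
4  | Moonlight    | Drama     | 6.6    | 2002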